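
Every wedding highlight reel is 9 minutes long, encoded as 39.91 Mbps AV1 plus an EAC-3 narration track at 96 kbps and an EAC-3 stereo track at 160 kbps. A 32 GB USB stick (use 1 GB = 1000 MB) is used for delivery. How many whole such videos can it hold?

11

9 min = 540 s
Audio total: 96 + 160 = 256 kbps = 0.256 Mbps.
Total bitrate: 40.166 Mbps.
Per item: 40.166 Mbps × 540 s = 21,690 Mb = 2,711 MB.
Capacity: 32 GB = 256,000 Mb; 11.80 items → 11 complete.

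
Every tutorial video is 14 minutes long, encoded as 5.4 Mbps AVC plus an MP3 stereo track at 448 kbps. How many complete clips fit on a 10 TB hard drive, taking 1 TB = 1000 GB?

14 min = 840 s
Audio: 448 kbps = 0.448 Mbps.
Total bitrate: 5.848 Mbps.
Per item: 5.848 Mbps × 840 s = 4,912 Mb = 614.0 MB.
Capacity: 10 TB = 80,000,000 Mb; 16285.58 items → 16285 complete.

16285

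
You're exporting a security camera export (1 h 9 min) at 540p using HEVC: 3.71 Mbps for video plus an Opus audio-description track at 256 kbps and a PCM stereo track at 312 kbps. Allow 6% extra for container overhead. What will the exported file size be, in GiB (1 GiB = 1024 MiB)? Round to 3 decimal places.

1 h 9 min = 69 min = 4140 s
Audio total: 256 + 312 = 568 kbps = 0.568 Mbps.
Total bitrate: 3.71 + 0.568 = 4.278 Mbps.
Stream data: 4.278 Mbps × 4140 s = 17710.9 Mb.
With 6% container overhead: ×1.06.
18,774 Mb = 2,346,696,900 bytes ÷ 1,073,741,824 = 2.186 GiB.

2.186 GiB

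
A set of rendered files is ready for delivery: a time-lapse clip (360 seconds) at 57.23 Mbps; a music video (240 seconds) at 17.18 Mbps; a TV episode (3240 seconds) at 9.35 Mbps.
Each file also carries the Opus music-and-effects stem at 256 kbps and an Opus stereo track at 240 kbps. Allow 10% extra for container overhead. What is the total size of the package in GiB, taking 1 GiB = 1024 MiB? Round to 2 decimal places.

Audio total: 256 + 240 = 496 kbps = 0.496 Mbps.
time-lapse clip: 57.726 Mbps × 360 s × 1.10 = 22859.5 Mb
music video: 17.676 Mbps × 240 s × 1.10 = 4666.5 Mb
TV episode: 9.846 Mbps × 3240 s × 1.10 = 35091.1 Mb
Total: 62617.1 Mb = 7827.1 MB.
= 7.290 GiB.

7.29 GiB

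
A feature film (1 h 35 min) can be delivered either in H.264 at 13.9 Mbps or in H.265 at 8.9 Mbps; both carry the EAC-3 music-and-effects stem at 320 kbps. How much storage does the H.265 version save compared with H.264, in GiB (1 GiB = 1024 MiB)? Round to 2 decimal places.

3.32 GiB

1 h 35 min = 95 min = 5700 s
Audio: 320 kbps = 0.320 Mbps.
H.264: 14.220 Mbps × 5700 s = 81054.0 Mb = 9.436 GiB.
H.265: 9.220 Mbps × 5700 s = 52554.0 Mb = 6.118 GiB.
Saving: 9.436 − 6.118 = 3.318 GiB.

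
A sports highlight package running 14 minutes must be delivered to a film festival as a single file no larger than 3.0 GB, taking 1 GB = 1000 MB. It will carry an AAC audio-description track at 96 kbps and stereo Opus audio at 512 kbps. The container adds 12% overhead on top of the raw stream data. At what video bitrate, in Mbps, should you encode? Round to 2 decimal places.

Budget: 3.0 GB = 24000.0 Mb.
Stream payload after overhead: 24000.0 / 1.12 = 21428.6 Mb.
14 min = 840 s
Total bitrate budget: 21428.6 Mb / 840 s = 25.510 Mbps.
Audio total: 96 + 512 = 608 kbps = 0.608 Mbps.
Video: 25.510 − 0.608 = 24.902 Mbps.

24.90 Mbps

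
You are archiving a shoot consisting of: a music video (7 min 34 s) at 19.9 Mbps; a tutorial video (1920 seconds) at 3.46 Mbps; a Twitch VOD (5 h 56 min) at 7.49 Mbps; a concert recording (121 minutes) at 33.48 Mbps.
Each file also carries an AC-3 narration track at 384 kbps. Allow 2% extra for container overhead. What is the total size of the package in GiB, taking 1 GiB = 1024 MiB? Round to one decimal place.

51.1 GiB

Audio: 384 kbps = 0.384 Mbps.
music video: 20.284 Mbps × 454 s × 1.02 = 9393.1 Mb
tutorial video: 3.844 Mbps × 1920 s × 1.02 = 7528.1 Mb
Twitch VOD: 7.874 Mbps × 21360 s × 1.02 = 171552.4 Mb
concert recording: 33.864 Mbps × 7260 s × 1.02 = 250769.7 Mb
Total: 439243.3 Mb = 54905.4 MB.
= 51.13 GiB.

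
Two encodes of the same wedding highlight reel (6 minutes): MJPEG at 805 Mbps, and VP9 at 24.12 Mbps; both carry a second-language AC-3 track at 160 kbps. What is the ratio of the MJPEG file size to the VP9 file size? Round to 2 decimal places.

33.16

6 min = 360 s
Audio: 160 kbps = 0.160 Mbps.
MJPEG: 805.160 Mbps × 360 s = 289857.6 Mb = 36.232 GB.
VP9: 24.280 Mbps × 360 s = 8740.8 Mb = 1.093 GB.
Ratio: 36.232 / 1.093 = 33.161.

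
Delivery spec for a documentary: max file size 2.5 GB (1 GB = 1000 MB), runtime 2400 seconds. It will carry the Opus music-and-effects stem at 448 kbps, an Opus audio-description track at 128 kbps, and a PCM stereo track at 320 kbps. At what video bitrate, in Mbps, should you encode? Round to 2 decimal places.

7.44 Mbps

Budget: 2.5 GB = 20000.0 Mb.
Total bitrate budget: 20000.0 Mb / 2400 s = 8.333 Mbps.
Audio total: 448 + 128 + 320 = 896 kbps = 0.896 Mbps.
Video: 8.333 − 0.896 = 7.437 Mbps.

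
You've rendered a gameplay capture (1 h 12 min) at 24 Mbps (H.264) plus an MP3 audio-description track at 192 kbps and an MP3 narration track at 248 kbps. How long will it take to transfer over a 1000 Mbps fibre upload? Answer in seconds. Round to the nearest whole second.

106 seconds

1 h 12 min = 72 min = 4320 s
Audio total: 192 + 248 = 440 kbps = 0.440 Mbps.
Total bitrate: 24.440 Mbps.
File: 24.440 Mbps × 4320 s = 105580.8 Mb.
At 1000 Mbps: 105580.8 / 1000 = 105.6 s ≈ 106 seconds.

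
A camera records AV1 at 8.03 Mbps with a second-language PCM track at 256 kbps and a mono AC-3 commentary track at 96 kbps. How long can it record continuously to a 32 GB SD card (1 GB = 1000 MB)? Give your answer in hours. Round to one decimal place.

8.5 hours

Audio total: 256 + 96 = 352 kbps = 0.352 Mbps.
Total bitrate: 8.03 + 0.352 = 8.382 Mbps.
Capacity: 32 GB = 256,000 Mb.
Recording time: 256,000 / 8.382 = 30,542 s ≈ 8.48 hours.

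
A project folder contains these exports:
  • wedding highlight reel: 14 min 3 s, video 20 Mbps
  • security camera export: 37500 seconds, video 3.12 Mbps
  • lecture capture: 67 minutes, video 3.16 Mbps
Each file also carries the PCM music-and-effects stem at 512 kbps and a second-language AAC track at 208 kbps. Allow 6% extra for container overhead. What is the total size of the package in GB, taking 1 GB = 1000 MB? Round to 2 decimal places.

23.46 GB

Audio total: 512 + 208 = 720 kbps = 0.720 Mbps.
wedding highlight reel: 20.720 Mbps × 843 s × 1.06 = 18515.0 Mb
security camera export: 3.840 Mbps × 37500 s × 1.06 = 152640.0 Mb
lecture capture: 3.880 Mbps × 4020 s × 1.06 = 16533.5 Mb
Total: 187688.4 Mb = 23461.1 MB.
= 23.46 GB.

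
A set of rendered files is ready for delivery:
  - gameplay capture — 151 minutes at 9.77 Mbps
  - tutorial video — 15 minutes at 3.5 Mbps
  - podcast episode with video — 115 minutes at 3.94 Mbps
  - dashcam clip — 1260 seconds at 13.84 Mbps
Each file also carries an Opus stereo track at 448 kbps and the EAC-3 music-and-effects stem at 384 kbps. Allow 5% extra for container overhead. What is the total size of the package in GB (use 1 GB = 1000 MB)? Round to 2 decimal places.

Audio total: 448 + 384 = 832 kbps = 0.832 Mbps.
gameplay capture: 10.602 Mbps × 9060 s × 1.05 = 100856.8 Mb
tutorial video: 4.332 Mbps × 900 s × 1.05 = 4093.7 Mb
podcast episode with video: 4.772 Mbps × 6900 s × 1.05 = 34573.1 Mb
dashcam clip: 14.672 Mbps × 1260 s × 1.05 = 19411.1 Mb
Total: 158934.8 Mb = 19866.8 MB.
= 19.87 GB.

19.87 GB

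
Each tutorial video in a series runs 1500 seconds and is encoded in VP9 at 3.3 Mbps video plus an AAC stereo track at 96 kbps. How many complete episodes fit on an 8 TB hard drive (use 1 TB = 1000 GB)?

Audio: 96 kbps = 0.096 Mbps.
Total bitrate: 3.396 Mbps.
Per item: 3.396 Mbps × 1500 s = 5,094 Mb = 636.8 MB.
Capacity: 8 TB = 64,000,000 Mb; 12563.80 items → 12563 complete.

12563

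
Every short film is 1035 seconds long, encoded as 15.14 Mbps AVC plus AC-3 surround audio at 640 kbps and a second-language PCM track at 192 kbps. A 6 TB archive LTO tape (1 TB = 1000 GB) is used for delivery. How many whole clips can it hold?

2903

Audio total: 640 + 192 = 832 kbps = 0.832 Mbps.
Total bitrate: 15.972 Mbps.
Per item: 15.972 Mbps × 1035 s = 16,531 Mb = 2,066 MB.
Capacity: 6 TB = 48,000,000 Mb; 2903.63 items → 2903 complete.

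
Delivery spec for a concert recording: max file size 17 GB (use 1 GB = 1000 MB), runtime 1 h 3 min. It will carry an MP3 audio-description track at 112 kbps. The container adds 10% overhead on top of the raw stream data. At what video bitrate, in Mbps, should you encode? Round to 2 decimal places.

32.60 Mbps

Budget: 17 GB = 136000.0 Mb.
Stream payload after overhead: 136000.0 / 1.10 = 123636.4 Mb.
1 h 3 min = 63 min = 3780 s
Total bitrate budget: 123636.4 Mb / 3780 s = 32.708 Mbps.
Audio: 112 kbps = 0.112 Mbps.
Video: 32.708 − 0.112 = 32.596 Mbps.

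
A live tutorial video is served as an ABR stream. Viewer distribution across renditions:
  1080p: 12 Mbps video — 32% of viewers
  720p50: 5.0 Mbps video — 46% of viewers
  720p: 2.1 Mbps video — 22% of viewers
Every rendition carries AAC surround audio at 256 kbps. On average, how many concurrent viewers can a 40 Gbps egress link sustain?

Audio: 256 kbps = 0.256 Mbps.
Average per-viewer bitrate: 0.32×12.256 + 0.46×5.256 + 0.22×2.356 = 6.858 Mbps.
40 Gbps = 40,000 Mbps; 40,000 / 6.858 = 5832.60 → 5832.

5832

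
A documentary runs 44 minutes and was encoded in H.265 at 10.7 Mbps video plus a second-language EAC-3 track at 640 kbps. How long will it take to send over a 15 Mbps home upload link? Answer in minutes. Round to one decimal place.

44 min = 2640 s
Audio: 640 kbps = 0.640 Mbps.
Total bitrate: 11.340 Mbps.
File: 11.340 Mbps × 2640 s = 29937.6 Mb.
At 15 Mbps: 29937.6 / 15 = 1995.8 s ≈ 33.3 minutes.

33.3 minutes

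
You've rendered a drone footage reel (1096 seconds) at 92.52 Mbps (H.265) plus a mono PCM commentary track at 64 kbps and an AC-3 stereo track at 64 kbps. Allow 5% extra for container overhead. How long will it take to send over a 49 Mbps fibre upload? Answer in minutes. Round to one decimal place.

Audio total: 64 + 64 = 128 kbps = 0.128 Mbps.
Total bitrate: 92.648 Mbps.
File: 92.648 Mbps × 1096 s = 101542.2 Mb.
With 5% container overhead: ×1.05. → 106619.3 Mb.
At 49 Mbps: 106619.3 / 49 = 2175.9 s ≈ 36.3 minutes.

36.3 minutes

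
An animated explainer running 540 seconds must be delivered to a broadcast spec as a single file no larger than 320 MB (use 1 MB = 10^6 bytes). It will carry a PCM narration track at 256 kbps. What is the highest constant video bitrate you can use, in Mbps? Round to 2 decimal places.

4.48 Mbps

Budget: 320 MB = 2560.0 Mb.
Total bitrate budget: 2560.0 Mb / 540 s = 4.741 Mbps.
Audio: 256 kbps = 0.256 Mbps.
Video: 4.741 − 0.256 = 4.485 Mbps.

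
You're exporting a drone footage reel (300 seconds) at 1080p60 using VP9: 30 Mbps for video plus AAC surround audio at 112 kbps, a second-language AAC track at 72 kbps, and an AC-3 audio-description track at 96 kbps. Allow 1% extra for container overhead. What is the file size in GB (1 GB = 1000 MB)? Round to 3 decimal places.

1.147 GB

Audio total: 112 + 72 + 96 = 280 kbps = 0.280 Mbps.
Total bitrate: 30 + 0.280 = 30.280 Mbps.
Stream data: 30.280 Mbps × 300 s = 9084.0 Mb.
With 1% container overhead: ×1.01.
9,175 Mb ÷ 8 = 1,147 MB → 1.147 GB.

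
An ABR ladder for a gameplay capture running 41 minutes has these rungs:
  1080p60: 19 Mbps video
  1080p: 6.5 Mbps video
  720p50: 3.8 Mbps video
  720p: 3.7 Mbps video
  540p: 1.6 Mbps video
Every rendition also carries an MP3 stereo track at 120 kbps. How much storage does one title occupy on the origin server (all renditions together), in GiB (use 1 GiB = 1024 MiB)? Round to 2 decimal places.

41 min = 2460 s
Audio: 120 kbps = 0.120 Mbps.
Sum of rendition bitrates: (19+0.120) + (6.5+0.120) + (3.8+0.120) + (3.7+0.120) + (1.6+0.120) = 35.200 Mbps.
× 2460 s = 86,592 Mb = 10,824 MB = 10.08 GiB.

10.08 GiB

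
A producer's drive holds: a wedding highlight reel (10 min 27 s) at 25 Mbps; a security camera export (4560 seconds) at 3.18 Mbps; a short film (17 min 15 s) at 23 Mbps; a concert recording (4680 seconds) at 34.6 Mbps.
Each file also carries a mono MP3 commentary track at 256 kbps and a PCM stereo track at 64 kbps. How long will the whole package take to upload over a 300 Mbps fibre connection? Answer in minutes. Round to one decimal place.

Audio total: 256 + 64 = 320 kbps = 0.320 Mbps.
wedding highlight reel: 25.320 Mbps × 627 s = 15875.6 Mb
security camera export: 3.500 Mbps × 4560 s = 15960.0 Mb
short film: 23.320 Mbps × 1035 s = 24136.2 Mb
concert recording: 34.920 Mbps × 4680 s = 163425.6 Mb
Total: 219397.4 Mb = 27424.7 MB.
At 300 Mbps: 219397.4 / 300 = 731 s ≈ 12.2 minutes.

12.2 minutes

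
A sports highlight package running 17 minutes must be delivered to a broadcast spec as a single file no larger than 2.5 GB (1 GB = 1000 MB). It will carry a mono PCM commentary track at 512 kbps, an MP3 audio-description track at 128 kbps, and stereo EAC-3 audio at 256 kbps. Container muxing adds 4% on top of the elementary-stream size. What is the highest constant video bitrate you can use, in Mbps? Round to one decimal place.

Budget: 2.5 GB = 20000.0 Mb.
Stream payload after overhead: 20000.0 / 1.04 = 19230.8 Mb.
17 min = 1020 s
Total bitrate budget: 19230.8 Mb / 1020 s = 18.854 Mbps.
Audio total: 512 + 128 + 256 = 896 kbps = 0.896 Mbps.
Video: 18.854 − 0.896 = 17.958 Mbps.

18.0 Mbps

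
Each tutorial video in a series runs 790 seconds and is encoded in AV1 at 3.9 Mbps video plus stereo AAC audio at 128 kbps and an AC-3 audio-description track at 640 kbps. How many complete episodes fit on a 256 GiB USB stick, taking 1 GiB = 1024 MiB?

596

Audio total: 128 + 640 = 768 kbps = 0.768 Mbps.
Total bitrate: 4.668 Mbps.
Per item: 4.668 Mbps × 790 s = 3,688 Mb = 461.0 MB.
Capacity: 256 GiB = 2,199,023 Mb; 596.31 items → 596 complete.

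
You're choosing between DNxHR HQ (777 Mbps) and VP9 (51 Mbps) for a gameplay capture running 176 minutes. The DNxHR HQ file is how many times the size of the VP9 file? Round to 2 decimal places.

176 min = 10560 s
DNxHR HQ: 777.000 Mbps × 10560 s = 8205120.0 Mb = 1025.640 GB.
VP9: 51.000 Mbps × 10560 s = 538560.0 Mb = 67.320 GB.
Ratio: 1025.640 / 67.320 = 15.235.

15.24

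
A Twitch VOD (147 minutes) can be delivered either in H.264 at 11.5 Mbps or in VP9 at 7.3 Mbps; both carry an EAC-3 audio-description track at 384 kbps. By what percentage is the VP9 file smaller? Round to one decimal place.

147 min = 8820 s
Audio: 384 kbps = 0.384 Mbps.
H.264: 11.884 Mbps × 8820 s = 104816.9 Mb = 12.202 GiB.
VP9: 7.684 Mbps × 8820 s = 67772.9 Mb = 7.890 GiB.
Reduction: (1 − 7.890/12.202) × 100 = 35.34%.

35.3%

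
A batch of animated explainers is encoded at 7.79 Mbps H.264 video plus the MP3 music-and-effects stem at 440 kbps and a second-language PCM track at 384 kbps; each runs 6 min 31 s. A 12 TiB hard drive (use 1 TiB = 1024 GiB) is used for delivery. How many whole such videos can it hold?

31339

6 min 31 s = 391 s
Audio total: 440 + 384 = 824 kbps = 0.824 Mbps.
Total bitrate: 8.614 Mbps.
Per item: 8.614 Mbps × 391 s = 3,368 Mb = 421.0 MB.
Capacity: 12 TiB = 105,553,116 Mb; 31339.31 items → 31339 complete.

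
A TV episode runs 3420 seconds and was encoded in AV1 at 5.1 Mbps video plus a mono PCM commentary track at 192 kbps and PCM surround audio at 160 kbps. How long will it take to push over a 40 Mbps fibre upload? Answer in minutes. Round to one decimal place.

7.8 minutes

Audio total: 192 + 160 = 352 kbps = 0.352 Mbps.
Total bitrate: 5.452 Mbps.
File: 5.452 Mbps × 3420 s = 18645.8 Mb.
At 40 Mbps: 18645.8 / 40 = 466.1 s ≈ 7.77 minutes.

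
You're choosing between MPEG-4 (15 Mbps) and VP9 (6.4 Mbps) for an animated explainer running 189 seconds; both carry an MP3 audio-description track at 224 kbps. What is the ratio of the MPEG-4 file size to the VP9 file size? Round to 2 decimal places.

Audio: 224 kbps = 0.224 Mbps.
MPEG-4: 15.224 Mbps × 189 s = 2877.3 Mb = 359.667 MB.
VP9: 6.624 Mbps × 189 s = 1251.9 Mb = 156.492 MB.
Ratio: 359.667 / 156.492 = 2.298.

2.30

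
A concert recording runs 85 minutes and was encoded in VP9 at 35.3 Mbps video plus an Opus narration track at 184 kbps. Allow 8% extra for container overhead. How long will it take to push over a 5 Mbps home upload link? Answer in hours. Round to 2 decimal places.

85 min = 5100 s
Audio: 184 kbps = 0.184 Mbps.
Total bitrate: 35.484 Mbps.
File: 35.484 Mbps × 5100 s = 180968.4 Mb.
With 8% container overhead: ×1.08. → 195445.9 Mb.
At 5 Mbps: 195445.9 / 5 = 39089.2 s ≈ 10.9 hours.

10.86 hours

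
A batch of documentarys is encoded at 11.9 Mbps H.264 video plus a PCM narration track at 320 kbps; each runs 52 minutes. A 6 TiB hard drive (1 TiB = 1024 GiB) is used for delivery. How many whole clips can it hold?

52 min = 3120 s
Audio: 320 kbps = 0.320 Mbps.
Total bitrate: 12.220 Mbps.
Per item: 12.220 Mbps × 3120 s = 38,126 Mb = 4,766 MB.
Capacity: 6 TiB = 52,776,558 Mb; 1384.25 items → 1384 complete.

1384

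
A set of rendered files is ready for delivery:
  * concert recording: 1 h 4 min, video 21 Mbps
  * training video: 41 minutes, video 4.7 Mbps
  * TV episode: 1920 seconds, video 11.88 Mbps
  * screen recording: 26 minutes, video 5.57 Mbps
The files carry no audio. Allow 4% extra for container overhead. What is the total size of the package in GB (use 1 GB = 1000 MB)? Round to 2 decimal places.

16.08 GB

concert recording: 21.000 Mbps × 3840 s × 1.04 = 83865.6 Mb
training video: 4.700 Mbps × 2460 s × 1.04 = 12024.5 Mb
TV episode: 11.880 Mbps × 1920 s × 1.04 = 23722.0 Mb
screen recording: 5.570 Mbps × 1560 s × 1.04 = 9036.8 Mb
Total: 128648.8 Mb = 16081.1 MB.
= 16.08 GB.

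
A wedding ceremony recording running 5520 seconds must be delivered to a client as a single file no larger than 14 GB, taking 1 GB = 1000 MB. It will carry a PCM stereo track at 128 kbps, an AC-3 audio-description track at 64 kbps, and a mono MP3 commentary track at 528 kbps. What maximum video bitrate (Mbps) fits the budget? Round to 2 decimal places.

Budget: 14 GB = 112000.0 Mb.
Total bitrate budget: 112000.0 Mb / 5520 s = 20.290 Mbps.
Audio total: 128 + 64 + 528 = 720 kbps = 0.720 Mbps.
Video: 20.290 − 0.720 = 19.570 Mbps.

19.57 Mbps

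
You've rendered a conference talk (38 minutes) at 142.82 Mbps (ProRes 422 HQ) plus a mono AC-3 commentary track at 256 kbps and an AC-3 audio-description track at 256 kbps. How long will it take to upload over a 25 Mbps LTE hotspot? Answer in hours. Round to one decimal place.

38 min = 2280 s
Audio total: 256 + 256 = 512 kbps = 0.512 Mbps.
Total bitrate: 143.332 Mbps.
File: 143.332 Mbps × 2280 s = 326797.0 Mb.
At 25 Mbps: 326797.0 / 25 = 13071.9 s ≈ 3.63 hours.

3.6 hours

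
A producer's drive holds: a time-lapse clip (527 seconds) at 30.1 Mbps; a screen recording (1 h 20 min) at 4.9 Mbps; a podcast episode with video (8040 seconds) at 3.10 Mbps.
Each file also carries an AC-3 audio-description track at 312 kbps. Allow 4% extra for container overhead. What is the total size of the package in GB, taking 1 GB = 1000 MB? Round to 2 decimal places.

Audio: 312 kbps = 0.312 Mbps.
time-lapse clip: 30.412 Mbps × 527 s × 1.04 = 16668.2 Mb
screen recording: 5.212 Mbps × 4800 s × 1.04 = 26018.3 Mb
podcast episode with video: 3.412 Mbps × 8040 s × 1.04 = 28529.8 Mb
Total: 71216.3 Mb = 8902.0 MB.
= 8.902 GB.

8.90 GB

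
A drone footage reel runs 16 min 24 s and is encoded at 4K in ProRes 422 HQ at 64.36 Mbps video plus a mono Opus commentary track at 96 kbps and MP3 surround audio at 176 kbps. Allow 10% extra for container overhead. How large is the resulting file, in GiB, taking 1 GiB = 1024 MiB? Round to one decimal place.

8.1 GiB

16 min 24 s = 984 s
Audio total: 96 + 176 = 272 kbps = 0.272 Mbps.
Total bitrate: 64.36 + 0.272 = 64.632 Mbps.
Stream data: 64.632 Mbps × 984 s = 63597.9 Mb.
With 10% container overhead: ×1.10.
69,958 Mb = 8,744,709,600 bytes ÷ 1,073,741,824 = 8.144 GiB.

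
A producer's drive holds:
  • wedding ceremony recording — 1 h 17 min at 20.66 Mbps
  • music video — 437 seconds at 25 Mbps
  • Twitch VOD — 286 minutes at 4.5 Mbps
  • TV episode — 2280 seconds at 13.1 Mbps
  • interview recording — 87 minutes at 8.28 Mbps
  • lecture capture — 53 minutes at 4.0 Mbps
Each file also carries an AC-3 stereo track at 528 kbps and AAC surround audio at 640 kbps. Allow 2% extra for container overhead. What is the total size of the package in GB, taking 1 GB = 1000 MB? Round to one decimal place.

Audio total: 528 + 640 = 1168 kbps = 1.168 Mbps.
wedding ceremony recording: 21.828 Mbps × 4620 s × 1.02 = 102862.3 Mb
music video: 26.168 Mbps × 437 s × 1.02 = 11664.1 Mb
Twitch VOD: 5.668 Mbps × 17160 s × 1.02 = 99208.1 Mb
TV episode: 14.268 Mbps × 2280 s × 1.02 = 33181.7 Mb
interview recording: 9.448 Mbps × 5220 s × 1.02 = 50304.9 Mb
lecture capture: 5.168 Mbps × 3180 s × 1.02 = 16762.9 Mb
Total: 313984.0 Mb = 39248.0 MB.
= 39.25 GB.

39.2 GB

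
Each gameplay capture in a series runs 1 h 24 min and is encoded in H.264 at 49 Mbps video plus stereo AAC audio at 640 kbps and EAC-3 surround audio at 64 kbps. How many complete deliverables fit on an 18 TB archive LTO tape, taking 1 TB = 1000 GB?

574

1 h 24 min = 84 min = 5040 s
Audio total: 640 + 64 = 704 kbps = 0.704 Mbps.
Total bitrate: 49.704 Mbps.
Per item: 49.704 Mbps × 5040 s = 250,508 Mb = 31,314 MB.
Capacity: 18 TB = 144,000,000 Mb; 574.83 items → 574 complete.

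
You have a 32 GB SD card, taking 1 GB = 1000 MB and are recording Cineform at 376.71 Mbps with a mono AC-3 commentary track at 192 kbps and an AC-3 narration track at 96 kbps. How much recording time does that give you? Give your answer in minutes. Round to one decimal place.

Audio total: 192 + 96 = 288 kbps = 0.288 Mbps.
Total bitrate: 376.71 + 0.288 = 376.998 Mbps.
Capacity: 32 GB = 256,000 Mb.
Recording time: 256,000 / 376.998 = 679.0 s ≈ 11.3 minutes.

11.3 minutes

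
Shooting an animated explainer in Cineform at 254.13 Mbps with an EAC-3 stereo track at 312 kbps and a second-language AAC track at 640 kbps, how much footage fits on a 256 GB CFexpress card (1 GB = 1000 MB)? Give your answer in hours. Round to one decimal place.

2.2 hours

Audio total: 312 + 640 = 952 kbps = 0.952 Mbps.
Total bitrate: 254.13 + 0.952 = 255.082 Mbps.
Capacity: 256 GB = 2,048,000 Mb.
Recording time: 2,048,000 / 255.082 = 8,029 s ≈ 2.23 hours.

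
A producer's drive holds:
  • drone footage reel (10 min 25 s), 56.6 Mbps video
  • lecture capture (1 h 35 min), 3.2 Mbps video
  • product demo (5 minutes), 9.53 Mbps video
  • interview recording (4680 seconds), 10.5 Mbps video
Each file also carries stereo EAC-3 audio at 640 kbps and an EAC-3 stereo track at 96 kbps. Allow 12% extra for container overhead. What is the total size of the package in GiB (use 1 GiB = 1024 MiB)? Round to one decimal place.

14.9 GiB

Audio total: 640 + 96 = 736 kbps = 0.736 Mbps.
drone footage reel: 57.336 Mbps × 625 s × 1.12 = 40135.2 Mb
lecture capture: 3.936 Mbps × 5700 s × 1.12 = 25127.4 Mb
product demo: 10.266 Mbps × 300 s × 1.12 = 3449.4 Mb
interview recording: 11.236 Mbps × 4680 s × 1.12 = 58894.6 Mb
Total: 127606.6 Mb = 15950.8 MB.
= 14.86 GiB.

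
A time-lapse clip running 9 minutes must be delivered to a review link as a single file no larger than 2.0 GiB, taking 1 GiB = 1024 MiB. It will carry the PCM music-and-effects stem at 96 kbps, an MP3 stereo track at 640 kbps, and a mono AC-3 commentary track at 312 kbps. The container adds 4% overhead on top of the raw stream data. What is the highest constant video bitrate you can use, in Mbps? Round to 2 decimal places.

29.54 Mbps

Budget: 2.0 GiB = 17179.9 Mb.
Stream payload after overhead: 17179.9 / 1.04 = 16519.1 Mb.
9 min = 540 s
Total bitrate budget: 16519.1 Mb / 540 s = 30.591 Mbps.
Audio total: 96 + 640 + 312 = 1048 kbps = 1.048 Mbps.
Video: 30.591 − 1.048 = 29.543 Mbps.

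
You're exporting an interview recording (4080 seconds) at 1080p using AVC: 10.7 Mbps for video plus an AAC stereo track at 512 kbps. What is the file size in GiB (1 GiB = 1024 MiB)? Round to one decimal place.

5.3 GiB

Audio: 512 kbps = 0.512 Mbps.
Total bitrate: 10.7 + 0.512 = 11.212 Mbps.
Stream data: 11.212 Mbps × 4080 s = 45745.0 Mb.
45,745 Mb = 5,718,120,000 bytes ÷ 1,073,741,824 = 5.325 GiB.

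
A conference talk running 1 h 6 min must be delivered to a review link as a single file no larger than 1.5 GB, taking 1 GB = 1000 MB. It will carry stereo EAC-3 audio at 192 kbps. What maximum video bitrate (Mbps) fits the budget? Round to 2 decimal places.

Budget: 1.5 GB = 12000.0 Mb.
1 h 6 min = 66 min = 3960 s
Total bitrate budget: 12000.0 Mb / 3960 s = 3.030 Mbps.
Audio: 192 kbps = 0.192 Mbps.
Video: 3.030 − 0.192 = 2.838 Mbps.

2.84 Mbps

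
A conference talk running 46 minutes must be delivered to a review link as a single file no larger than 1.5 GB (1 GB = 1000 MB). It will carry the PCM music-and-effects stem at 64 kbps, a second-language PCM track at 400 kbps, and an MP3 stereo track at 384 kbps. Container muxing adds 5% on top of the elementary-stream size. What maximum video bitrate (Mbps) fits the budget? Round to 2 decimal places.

Budget: 1.5 GB = 12000.0 Mb.
Stream payload after overhead: 12000.0 / 1.05 = 11428.6 Mb.
46 min = 2760 s
Total bitrate budget: 11428.6 Mb / 2760 s = 4.141 Mbps.
Audio total: 64 + 400 + 384 = 848 kbps = 0.848 Mbps.
Video: 4.141 − 0.848 = 3.293 Mbps.

3.29 Mbps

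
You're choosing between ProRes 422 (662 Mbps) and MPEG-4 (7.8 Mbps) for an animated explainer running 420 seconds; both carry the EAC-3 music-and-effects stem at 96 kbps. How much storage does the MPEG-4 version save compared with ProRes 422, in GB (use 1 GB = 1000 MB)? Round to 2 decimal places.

34.35 GB

Audio: 96 kbps = 0.096 Mbps.
ProRes 422: 662.096 Mbps × 420 s = 278080.3 Mb = 34.760 GB.
MPEG-4: 7.896 Mbps × 420 s = 3316.3 Mb = 0.415 GB.
Saving: 34.760 − 0.415 = 34.346 GB.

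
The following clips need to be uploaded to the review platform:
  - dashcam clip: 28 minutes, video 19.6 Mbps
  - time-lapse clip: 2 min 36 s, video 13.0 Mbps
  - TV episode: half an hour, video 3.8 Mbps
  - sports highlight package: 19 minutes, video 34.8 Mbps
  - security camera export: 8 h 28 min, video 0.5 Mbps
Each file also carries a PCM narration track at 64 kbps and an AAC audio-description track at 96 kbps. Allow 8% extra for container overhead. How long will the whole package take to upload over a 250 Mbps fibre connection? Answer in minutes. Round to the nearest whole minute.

Audio total: 64 + 96 = 160 kbps = 0.160 Mbps.
dashcam clip: 19.760 Mbps × 1680 s × 1.08 = 35852.5 Mb
time-lapse clip: 13.160 Mbps × 156 s × 1.08 = 2217.2 Mb
TV episode: 3.960 Mbps × 1800 s × 1.08 = 7698.2 Mb
sports highlight package: 34.960 Mbps × 1140 s × 1.08 = 43042.8 Mb
security camera export: 0.660 Mbps × 30480 s × 1.08 = 21726.1 Mb
Total: 110536.9 Mb = 13817.1 MB.
At 250 Mbps: 110536.9 / 250 = 442 s ≈ 7.37 minutes.

7 minutes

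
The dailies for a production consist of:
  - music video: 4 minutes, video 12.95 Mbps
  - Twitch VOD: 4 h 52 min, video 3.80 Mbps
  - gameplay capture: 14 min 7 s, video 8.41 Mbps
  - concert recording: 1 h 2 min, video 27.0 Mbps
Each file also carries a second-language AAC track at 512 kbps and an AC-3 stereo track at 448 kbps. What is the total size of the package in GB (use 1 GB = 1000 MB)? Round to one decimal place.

Audio total: 512 + 448 = 960 kbps = 0.960 Mbps.
music video: 13.910 Mbps × 240 s = 3338.4 Mb
Twitch VOD: 4.760 Mbps × 17520 s = 83395.2 Mb
gameplay capture: 9.370 Mbps × 847 s = 7936.4 Mb
concert recording: 27.960 Mbps × 3720 s = 104011.2 Mb
Total: 198681.2 Mb = 24835.1 MB.
= 24.84 GB.

24.8 GB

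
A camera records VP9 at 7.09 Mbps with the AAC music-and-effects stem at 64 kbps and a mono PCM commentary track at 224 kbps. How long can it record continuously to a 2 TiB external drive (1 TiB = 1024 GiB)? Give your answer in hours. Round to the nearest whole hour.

662 hours

Audio total: 64 + 224 = 288 kbps = 0.288 Mbps.
Total bitrate: 7.09 + 0.288 = 7.378 Mbps.
Capacity: 2 TiB = 17,592,186 Mb.
Recording time: 17,592,186 / 7.378 = 2,384,411 s ≈ 662 hours.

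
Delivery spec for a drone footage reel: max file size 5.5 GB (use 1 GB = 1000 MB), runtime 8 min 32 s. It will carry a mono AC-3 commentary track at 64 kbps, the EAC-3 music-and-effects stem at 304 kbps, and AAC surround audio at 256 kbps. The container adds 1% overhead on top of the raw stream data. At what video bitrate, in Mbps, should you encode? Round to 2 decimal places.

84.46 Mbps

Budget: 5.5 GB = 44000.0 Mb.
Stream payload after overhead: 44000.0 / 1.01 = 43564.4 Mb.
8 min 32 s = 512 s
Total bitrate budget: 43564.4 Mb / 512 s = 85.087 Mbps.
Audio total: 64 + 304 + 256 = 624 kbps = 0.624 Mbps.
Video: 85.087 − 0.624 = 84.463 Mbps.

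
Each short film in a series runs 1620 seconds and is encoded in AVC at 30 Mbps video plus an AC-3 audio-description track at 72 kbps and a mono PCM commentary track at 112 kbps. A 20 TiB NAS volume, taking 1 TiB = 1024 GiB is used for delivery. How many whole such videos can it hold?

3597

Audio total: 72 + 112 = 184 kbps = 0.184 Mbps.
Total bitrate: 30.184 Mbps.
Per item: 30.184 Mbps × 1620 s = 48,898 Mb = 6,112 MB.
Capacity: 20 TiB = 175,921,860 Mb; 3597.73 items → 3597 complete.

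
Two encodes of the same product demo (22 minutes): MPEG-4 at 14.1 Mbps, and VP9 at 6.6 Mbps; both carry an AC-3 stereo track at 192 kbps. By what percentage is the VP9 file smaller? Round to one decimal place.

52.5%

22 min = 1320 s
Audio: 192 kbps = 0.192 Mbps.
MPEG-4: 14.292 Mbps × 1320 s = 18865.4 Mb = 2.358 GB.
VP9: 6.792 Mbps × 1320 s = 8965.4 Mb = 1.121 GB.
Reduction: (1 − 1.121/2.358) × 100 = 52.48%.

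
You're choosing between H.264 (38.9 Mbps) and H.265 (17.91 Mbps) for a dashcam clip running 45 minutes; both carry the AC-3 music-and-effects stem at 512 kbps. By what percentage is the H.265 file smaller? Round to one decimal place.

53.3%

45 min = 2700 s
Audio: 512 kbps = 0.512 Mbps.
H.264: 39.412 Mbps × 2700 s = 106412.4 Mb = 13.302 GB.
H.265: 18.422 Mbps × 2700 s = 49739.4 Mb = 6.217 GB.
Reduction: (1 − 6.217/13.302) × 100 = 53.26%.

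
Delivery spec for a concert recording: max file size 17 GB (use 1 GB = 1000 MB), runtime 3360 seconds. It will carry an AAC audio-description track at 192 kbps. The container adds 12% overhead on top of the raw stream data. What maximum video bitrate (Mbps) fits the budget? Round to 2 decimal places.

Budget: 17 GB = 136000.0 Mb.
Stream payload after overhead: 136000.0 / 1.12 = 121428.6 Mb.
Total bitrate budget: 121428.6 Mb / 3360 s = 36.139 Mbps.
Audio: 192 kbps = 0.192 Mbps.
Video: 36.139 − 0.192 = 35.947 Mbps.

35.95 Mbps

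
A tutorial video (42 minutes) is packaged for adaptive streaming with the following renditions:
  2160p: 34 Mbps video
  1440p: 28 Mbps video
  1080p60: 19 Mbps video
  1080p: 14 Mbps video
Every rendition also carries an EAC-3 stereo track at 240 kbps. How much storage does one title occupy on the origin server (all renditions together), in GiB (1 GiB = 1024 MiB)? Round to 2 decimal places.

28.15 GiB

42 min = 2520 s
Audio: 240 kbps = 0.240 Mbps.
Sum of rendition bitrates: (34+0.240) + (28+0.240) + (19+0.240) + (14+0.240) = 95.960 Mbps.
× 2520 s = 241,819 Mb = 30,227 MB = 28.15 GiB.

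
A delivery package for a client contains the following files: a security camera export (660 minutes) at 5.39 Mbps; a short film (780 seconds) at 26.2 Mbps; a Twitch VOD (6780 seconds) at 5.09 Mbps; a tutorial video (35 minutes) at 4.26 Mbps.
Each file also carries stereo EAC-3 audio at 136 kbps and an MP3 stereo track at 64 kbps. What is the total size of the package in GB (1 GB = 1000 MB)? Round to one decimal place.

Audio total: 136 + 64 = 200 kbps = 0.200 Mbps.
security camera export: 5.590 Mbps × 39600 s = 221364.0 Mb
short film: 26.400 Mbps × 780 s = 20592.0 Mb
Twitch VOD: 5.290 Mbps × 6780 s = 35866.2 Mb
tutorial video: 4.460 Mbps × 2100 s = 9366.0 Mb
Total: 287188.2 Mb = 35898.5 MB.
= 35.90 GB.

35.9 GB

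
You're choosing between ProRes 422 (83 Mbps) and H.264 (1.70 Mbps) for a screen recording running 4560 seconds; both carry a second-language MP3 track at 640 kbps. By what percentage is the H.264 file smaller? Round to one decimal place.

Audio: 640 kbps = 0.640 Mbps.
ProRes 422: 83.640 Mbps × 4560 s = 381398.4 Mb = 47.675 GB.
H.264: 2.340 Mbps × 4560 s = 10670.4 Mb = 1.334 GB.
Reduction: (1 − 1.334/47.675) × 100 = 97.20%.

97.2%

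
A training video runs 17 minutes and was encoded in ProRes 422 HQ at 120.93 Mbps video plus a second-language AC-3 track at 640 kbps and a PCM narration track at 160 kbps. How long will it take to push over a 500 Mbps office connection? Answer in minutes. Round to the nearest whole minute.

4 minutes

17 min = 1020 s
Audio total: 640 + 160 = 800 kbps = 0.800 Mbps.
Total bitrate: 121.730 Mbps.
File: 121.730 Mbps × 1020 s = 124164.6 Mb.
At 500 Mbps: 124164.6 / 500 = 248.3 s ≈ 4.14 minutes.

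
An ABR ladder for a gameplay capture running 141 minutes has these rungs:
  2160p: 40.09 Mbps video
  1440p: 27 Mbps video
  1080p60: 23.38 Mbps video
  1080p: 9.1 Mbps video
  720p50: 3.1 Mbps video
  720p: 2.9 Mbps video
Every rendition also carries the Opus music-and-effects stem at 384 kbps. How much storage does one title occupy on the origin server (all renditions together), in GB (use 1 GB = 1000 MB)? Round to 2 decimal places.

114.08 GB

141 min = 8460 s
Audio: 384 kbps = 0.384 Mbps.
Sum of rendition bitrates: (40.09+0.384) + (27+0.384) + (23.38+0.384) + (9.1+0.384) + (3.1+0.384) + (2.9+0.384) = 107.874 Mbps.
× 8460 s = 912,614 Mb = 114,077 MB = 114.1 GB.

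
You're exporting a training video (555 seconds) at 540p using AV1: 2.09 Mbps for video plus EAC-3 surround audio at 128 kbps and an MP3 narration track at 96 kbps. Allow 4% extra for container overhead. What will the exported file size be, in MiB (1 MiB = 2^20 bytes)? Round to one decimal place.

Audio total: 128 + 96 = 224 kbps = 0.224 Mbps.
Total bitrate: 2.09 + 0.224 = 2.314 Mbps.
Stream data: 2.314 Mbps × 555 s = 1284.3 Mb.
With 4% container overhead: ×1.04.
1,336 Mb = 166,955,100 bytes ÷ 1,048,576 = 159.2 MiB.

159.2 MiB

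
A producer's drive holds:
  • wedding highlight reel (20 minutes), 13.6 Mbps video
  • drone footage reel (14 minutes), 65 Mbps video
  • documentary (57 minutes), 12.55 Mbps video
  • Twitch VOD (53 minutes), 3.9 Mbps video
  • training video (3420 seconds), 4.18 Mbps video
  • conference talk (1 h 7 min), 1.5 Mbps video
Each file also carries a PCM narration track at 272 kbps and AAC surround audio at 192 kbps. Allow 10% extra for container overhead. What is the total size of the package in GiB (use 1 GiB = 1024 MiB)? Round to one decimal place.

19.7 GiB

Audio total: 272 + 192 = 464 kbps = 0.464 Mbps.
wedding highlight reel: 14.064 Mbps × 1200 s × 1.10 = 18564.5 Mb
drone footage reel: 65.464 Mbps × 840 s × 1.10 = 60488.7 Mb
documentary: 13.014 Mbps × 3420 s × 1.10 = 48958.7 Mb
Twitch VOD: 4.364 Mbps × 3180 s × 1.10 = 15265.3 Mb
training video: 4.644 Mbps × 3420 s × 1.10 = 17470.7 Mb
conference talk: 1.964 Mbps × 4020 s × 1.10 = 8684.8 Mb
Total: 169432.7 Mb = 21179.1 MB.
= 19.72 GiB.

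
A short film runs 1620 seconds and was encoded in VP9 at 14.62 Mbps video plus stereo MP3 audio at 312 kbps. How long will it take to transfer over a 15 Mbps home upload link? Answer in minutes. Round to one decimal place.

Audio: 312 kbps = 0.312 Mbps.
Total bitrate: 14.932 Mbps.
File: 14.932 Mbps × 1620 s = 24189.8 Mb.
At 15 Mbps: 24189.8 / 15 = 1612.7 s ≈ 26.9 minutes.

26.9 minutes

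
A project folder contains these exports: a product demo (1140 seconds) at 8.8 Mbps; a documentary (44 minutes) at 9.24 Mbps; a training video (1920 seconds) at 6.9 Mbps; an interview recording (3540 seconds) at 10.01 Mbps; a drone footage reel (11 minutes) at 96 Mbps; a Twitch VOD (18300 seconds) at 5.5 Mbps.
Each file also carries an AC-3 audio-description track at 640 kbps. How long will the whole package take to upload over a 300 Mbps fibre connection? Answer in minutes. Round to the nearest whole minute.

Audio: 640 kbps = 0.640 Mbps.
product demo: 9.440 Mbps × 1140 s = 10761.6 Mb
documentary: 9.880 Mbps × 2640 s = 26083.2 Mb
training video: 7.540 Mbps × 1920 s = 14476.8 Mb
interview recording: 10.650 Mbps × 3540 s = 37701.0 Mb
drone footage reel: 96.640 Mbps × 660 s = 63782.4 Mb
Twitch VOD: 6.140 Mbps × 18300 s = 112362.0 Mb
Total: 265167.0 Mb = 33145.9 MB.
At 300 Mbps: 265167.0 / 300 = 884 s ≈ 14.7 minutes.

15 minutes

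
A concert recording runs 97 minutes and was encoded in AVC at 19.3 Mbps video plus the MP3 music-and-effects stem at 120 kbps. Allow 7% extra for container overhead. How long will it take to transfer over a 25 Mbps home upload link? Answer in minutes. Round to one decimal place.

97 min = 5820 s
Audio: 120 kbps = 0.120 Mbps.
Total bitrate: 19.420 Mbps.
File: 19.420 Mbps × 5820 s = 113024.4 Mb.
With 7% container overhead: ×1.07. → 120936.1 Mb.
At 25 Mbps: 120936.1 / 25 = 4837.4 s ≈ 80.6 minutes.

80.6 minutes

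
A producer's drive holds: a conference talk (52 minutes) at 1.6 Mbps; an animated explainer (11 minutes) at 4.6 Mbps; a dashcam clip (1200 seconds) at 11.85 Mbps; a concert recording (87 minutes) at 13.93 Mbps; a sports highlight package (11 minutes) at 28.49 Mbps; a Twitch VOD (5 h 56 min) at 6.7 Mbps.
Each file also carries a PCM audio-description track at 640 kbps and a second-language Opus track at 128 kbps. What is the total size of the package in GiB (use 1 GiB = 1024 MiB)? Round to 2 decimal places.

32.79 GiB

Audio total: 640 + 128 = 768 kbps = 0.768 Mbps.
conference talk: 2.368 Mbps × 3120 s = 7388.2 Mb
animated explainer: 5.368 Mbps × 660 s = 3542.9 Mb
dashcam clip: 12.618 Mbps × 1200 s = 15141.6 Mb
concert recording: 14.698 Mbps × 5220 s = 76723.6 Mb
sports highlight package: 29.258 Mbps × 660 s = 19310.3 Mb
Twitch VOD: 7.468 Mbps × 21360 s = 159516.5 Mb
Total: 281623.0 Mb = 35202.9 MB.
= 32.79 GiB.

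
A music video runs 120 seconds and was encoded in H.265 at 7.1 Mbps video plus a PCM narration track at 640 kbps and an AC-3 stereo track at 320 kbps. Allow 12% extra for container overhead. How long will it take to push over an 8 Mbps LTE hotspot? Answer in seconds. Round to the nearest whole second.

Audio total: 640 + 320 = 960 kbps = 0.960 Mbps.
Total bitrate: 8.060 Mbps.
File: 8.060 Mbps × 120 s = 967.2 Mb.
With 12% container overhead: ×1.12. → 1083.3 Mb.
At 8 Mbps: 1083.3 / 8 = 135.4 s ≈ 135 seconds.

135 seconds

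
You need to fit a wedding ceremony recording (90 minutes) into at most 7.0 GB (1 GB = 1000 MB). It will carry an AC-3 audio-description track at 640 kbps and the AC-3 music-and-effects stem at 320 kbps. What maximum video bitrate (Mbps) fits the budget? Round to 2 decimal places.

Budget: 7.0 GB = 56000.0 Mb.
90 min = 5400 s
Total bitrate budget: 56000.0 Mb / 5400 s = 10.370 Mbps.
Audio total: 640 + 320 = 960 kbps = 0.960 Mbps.
Video: 10.370 − 0.960 = 9.410 Mbps.

9.41 Mbps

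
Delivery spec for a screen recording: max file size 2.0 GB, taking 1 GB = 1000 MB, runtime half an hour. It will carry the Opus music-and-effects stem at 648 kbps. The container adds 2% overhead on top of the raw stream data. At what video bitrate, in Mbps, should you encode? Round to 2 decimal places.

8.07 Mbps

Budget: 2.0 GB = 16000.0 Mb.
Stream payload after overhead: 16000.0 / 1.02 = 15686.3 Mb.
30 min = 1800 s
Total bitrate budget: 15686.3 Mb / 1800 s = 8.715 Mbps.
Audio: 648 kbps = 0.648 Mbps.
Video: 8.715 − 0.648 = 8.067 Mbps.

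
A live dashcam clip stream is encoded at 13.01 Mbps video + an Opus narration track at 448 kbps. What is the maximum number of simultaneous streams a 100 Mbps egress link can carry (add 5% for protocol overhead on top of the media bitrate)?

Audio: 448 kbps = 0.448 Mbps.
Per-viewer media rate: 13.458 Mbps.
On the wire with 5% overhead: 14.131 Mbps.
100 Mbps = 100.0 Mbps; 100.0 / 14.131 = 7.08 → 7 viewers.

7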